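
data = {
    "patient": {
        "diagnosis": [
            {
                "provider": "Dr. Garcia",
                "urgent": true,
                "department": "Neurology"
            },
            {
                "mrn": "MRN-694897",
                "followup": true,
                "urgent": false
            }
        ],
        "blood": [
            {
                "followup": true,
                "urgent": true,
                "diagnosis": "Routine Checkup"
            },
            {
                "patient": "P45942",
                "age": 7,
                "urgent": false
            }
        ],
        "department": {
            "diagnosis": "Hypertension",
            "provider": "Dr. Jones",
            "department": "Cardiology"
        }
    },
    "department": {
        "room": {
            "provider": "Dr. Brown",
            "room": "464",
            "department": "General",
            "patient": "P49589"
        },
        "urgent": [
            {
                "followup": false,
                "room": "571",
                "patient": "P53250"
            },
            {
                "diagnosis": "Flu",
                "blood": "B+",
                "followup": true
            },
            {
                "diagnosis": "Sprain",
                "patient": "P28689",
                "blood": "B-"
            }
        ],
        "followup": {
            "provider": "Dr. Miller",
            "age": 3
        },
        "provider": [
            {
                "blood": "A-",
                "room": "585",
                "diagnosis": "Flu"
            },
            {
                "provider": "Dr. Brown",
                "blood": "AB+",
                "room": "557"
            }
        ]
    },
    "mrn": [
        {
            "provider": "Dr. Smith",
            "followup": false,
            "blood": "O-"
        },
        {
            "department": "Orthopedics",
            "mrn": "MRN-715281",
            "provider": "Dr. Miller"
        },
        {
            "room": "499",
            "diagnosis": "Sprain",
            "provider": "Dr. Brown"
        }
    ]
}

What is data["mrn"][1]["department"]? "Orthopedics"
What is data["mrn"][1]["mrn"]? "MRN-715281"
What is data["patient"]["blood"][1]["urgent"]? False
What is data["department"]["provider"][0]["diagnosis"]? "Flu"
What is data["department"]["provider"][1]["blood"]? "AB+"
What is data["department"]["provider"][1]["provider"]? "Dr. Brown"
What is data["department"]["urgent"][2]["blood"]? "B-"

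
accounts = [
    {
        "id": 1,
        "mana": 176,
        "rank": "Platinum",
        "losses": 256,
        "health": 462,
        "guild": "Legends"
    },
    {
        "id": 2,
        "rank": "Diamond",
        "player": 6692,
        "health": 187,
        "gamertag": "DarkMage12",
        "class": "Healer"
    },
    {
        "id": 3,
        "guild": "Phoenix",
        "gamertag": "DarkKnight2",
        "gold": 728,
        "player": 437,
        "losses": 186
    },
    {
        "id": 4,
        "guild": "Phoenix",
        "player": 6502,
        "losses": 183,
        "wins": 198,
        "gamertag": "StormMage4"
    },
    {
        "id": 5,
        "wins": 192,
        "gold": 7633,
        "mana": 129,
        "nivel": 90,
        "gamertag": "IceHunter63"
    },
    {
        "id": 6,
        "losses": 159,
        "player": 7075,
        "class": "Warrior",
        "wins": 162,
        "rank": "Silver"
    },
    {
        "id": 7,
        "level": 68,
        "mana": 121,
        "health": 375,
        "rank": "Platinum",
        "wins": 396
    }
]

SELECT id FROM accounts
[1, 2, 3, 4, 5, 6, 7]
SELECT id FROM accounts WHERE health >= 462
[1]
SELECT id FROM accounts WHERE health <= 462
[1, 2, 7]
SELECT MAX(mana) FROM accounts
176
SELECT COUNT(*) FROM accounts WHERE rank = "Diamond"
1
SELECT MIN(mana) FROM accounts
121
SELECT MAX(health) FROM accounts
462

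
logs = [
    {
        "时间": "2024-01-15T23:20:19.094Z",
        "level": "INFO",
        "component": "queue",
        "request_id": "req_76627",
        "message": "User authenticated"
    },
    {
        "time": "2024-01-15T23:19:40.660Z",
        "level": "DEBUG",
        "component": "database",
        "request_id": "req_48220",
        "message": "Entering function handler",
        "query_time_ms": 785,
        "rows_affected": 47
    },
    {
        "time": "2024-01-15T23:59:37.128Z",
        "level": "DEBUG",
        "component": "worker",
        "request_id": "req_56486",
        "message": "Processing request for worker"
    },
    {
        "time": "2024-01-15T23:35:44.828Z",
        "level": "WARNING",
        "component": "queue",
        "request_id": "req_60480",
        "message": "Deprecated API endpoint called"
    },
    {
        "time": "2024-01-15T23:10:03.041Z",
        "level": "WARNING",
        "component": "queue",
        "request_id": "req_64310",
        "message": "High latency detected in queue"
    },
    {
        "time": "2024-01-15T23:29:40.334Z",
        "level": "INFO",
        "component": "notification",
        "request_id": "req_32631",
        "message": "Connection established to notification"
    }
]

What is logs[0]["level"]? "INFO"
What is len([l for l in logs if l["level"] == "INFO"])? 2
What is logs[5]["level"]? "INFO"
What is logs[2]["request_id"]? "req_56486"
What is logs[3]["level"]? "WARNING"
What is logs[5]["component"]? "notification"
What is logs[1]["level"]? "DEBUG"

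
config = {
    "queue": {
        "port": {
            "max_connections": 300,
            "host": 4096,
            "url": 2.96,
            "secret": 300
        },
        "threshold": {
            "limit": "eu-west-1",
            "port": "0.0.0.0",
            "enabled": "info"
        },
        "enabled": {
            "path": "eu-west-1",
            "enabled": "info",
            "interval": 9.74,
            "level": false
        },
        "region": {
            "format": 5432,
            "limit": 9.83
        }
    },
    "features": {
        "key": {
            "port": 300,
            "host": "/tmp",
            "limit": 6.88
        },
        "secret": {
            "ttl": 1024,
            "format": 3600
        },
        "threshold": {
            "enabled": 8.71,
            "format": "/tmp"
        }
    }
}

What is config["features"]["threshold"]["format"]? "/tmp"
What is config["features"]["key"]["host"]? "/tmp"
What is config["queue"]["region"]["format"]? 5432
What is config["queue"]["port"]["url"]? 2.96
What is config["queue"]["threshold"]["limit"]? "eu-west-1"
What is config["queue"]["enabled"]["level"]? False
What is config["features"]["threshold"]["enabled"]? 8.71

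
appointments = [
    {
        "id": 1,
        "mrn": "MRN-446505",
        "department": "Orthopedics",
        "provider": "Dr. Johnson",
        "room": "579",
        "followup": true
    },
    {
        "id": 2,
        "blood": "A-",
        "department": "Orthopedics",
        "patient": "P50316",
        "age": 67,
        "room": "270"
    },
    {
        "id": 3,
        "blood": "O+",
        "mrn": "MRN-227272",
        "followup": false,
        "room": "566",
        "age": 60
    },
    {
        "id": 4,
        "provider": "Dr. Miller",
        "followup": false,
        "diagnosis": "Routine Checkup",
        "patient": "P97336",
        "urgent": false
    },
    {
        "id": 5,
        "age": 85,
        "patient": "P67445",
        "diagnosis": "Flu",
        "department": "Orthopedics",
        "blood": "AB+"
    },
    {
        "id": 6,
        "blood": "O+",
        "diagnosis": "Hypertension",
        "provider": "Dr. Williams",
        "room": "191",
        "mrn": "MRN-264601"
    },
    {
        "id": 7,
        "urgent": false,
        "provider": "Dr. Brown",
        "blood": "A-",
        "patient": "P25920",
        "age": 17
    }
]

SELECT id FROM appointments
[1, 2, 3, 4, 5, 6, 7]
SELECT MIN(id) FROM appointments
1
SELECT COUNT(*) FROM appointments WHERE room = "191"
1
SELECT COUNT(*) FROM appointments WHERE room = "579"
1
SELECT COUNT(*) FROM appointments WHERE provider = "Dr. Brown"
1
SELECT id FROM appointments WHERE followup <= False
[3, 4]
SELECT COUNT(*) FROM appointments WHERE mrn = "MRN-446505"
1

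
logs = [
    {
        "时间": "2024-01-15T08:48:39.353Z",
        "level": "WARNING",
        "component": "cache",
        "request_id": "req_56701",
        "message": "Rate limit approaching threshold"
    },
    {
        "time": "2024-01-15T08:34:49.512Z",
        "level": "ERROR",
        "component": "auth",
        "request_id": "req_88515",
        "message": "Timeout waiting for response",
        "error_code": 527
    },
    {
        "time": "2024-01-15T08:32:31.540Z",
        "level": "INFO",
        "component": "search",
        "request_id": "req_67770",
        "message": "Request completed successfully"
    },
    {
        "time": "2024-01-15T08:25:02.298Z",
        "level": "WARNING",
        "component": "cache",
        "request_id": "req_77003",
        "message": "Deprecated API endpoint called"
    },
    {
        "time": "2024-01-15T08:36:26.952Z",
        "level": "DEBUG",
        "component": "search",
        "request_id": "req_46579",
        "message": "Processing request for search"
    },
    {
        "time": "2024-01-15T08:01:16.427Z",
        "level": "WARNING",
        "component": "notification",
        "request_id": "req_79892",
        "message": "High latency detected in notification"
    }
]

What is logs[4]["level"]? "DEBUG"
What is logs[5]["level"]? "WARNING"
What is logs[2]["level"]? "INFO"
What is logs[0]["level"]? "WARNING"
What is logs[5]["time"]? "2024-01-15T08:01:16.427Z"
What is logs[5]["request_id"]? "req_79892"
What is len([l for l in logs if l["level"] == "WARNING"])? 3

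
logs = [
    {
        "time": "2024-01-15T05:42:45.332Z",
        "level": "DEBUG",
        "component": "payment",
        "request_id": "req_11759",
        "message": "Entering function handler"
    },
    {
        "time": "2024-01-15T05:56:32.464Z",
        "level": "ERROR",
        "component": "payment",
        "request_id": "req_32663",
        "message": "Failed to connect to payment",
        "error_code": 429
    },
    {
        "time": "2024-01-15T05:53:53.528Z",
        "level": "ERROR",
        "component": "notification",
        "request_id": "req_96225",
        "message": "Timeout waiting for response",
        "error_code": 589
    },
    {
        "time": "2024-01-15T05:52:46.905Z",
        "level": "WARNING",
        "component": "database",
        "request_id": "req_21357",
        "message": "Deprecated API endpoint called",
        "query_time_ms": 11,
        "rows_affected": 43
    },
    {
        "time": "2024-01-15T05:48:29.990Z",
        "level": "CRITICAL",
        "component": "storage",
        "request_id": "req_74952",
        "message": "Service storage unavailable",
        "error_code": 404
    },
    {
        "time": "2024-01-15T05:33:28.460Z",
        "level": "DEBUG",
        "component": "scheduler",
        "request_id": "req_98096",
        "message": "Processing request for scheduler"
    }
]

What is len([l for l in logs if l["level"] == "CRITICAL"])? 1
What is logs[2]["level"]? "ERROR"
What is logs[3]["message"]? "Deprecated API endpoint called"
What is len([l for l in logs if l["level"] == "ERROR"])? 2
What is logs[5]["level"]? "DEBUG"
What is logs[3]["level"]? "WARNING"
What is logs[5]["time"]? "2024-01-15T05:33:28.460Z"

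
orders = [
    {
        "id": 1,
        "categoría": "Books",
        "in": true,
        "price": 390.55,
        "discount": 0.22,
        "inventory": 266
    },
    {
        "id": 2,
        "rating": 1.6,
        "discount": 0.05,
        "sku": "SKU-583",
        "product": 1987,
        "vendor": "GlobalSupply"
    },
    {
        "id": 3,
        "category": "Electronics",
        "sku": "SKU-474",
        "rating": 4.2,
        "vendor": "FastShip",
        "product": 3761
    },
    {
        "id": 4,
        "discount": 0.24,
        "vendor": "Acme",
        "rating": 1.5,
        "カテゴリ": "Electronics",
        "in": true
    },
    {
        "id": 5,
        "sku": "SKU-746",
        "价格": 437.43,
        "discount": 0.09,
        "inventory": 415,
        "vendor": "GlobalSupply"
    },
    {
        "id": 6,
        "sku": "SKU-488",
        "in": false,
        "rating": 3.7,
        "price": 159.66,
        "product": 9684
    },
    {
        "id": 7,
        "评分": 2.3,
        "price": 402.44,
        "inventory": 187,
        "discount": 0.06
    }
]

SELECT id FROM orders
[1, 2, 3, 4, 5, 6, 7]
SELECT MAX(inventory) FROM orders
415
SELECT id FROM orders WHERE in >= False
[1, 4, 6]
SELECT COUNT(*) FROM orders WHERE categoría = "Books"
1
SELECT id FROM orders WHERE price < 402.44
[1, 6]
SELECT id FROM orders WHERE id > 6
[7]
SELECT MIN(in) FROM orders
False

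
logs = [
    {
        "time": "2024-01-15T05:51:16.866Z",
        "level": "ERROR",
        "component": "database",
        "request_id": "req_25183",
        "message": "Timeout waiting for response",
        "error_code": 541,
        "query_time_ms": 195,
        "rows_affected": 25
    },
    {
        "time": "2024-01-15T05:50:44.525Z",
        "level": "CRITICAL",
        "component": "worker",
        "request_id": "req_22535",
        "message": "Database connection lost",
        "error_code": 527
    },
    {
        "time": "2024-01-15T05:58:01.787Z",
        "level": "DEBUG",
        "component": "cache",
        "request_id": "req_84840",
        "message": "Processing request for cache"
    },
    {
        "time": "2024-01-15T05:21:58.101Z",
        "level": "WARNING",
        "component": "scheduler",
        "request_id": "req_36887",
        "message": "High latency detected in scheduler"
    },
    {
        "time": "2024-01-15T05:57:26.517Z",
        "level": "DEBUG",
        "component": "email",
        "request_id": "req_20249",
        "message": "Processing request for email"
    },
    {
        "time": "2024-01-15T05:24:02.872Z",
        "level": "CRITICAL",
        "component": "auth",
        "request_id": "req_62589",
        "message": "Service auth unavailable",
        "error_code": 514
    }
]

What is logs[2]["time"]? "2024-01-15T05:58:01.787Z"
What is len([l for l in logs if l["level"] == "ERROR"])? 1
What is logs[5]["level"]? "CRITICAL"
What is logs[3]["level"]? "WARNING"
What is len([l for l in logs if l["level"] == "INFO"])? 0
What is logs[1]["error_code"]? 527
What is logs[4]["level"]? "DEBUG"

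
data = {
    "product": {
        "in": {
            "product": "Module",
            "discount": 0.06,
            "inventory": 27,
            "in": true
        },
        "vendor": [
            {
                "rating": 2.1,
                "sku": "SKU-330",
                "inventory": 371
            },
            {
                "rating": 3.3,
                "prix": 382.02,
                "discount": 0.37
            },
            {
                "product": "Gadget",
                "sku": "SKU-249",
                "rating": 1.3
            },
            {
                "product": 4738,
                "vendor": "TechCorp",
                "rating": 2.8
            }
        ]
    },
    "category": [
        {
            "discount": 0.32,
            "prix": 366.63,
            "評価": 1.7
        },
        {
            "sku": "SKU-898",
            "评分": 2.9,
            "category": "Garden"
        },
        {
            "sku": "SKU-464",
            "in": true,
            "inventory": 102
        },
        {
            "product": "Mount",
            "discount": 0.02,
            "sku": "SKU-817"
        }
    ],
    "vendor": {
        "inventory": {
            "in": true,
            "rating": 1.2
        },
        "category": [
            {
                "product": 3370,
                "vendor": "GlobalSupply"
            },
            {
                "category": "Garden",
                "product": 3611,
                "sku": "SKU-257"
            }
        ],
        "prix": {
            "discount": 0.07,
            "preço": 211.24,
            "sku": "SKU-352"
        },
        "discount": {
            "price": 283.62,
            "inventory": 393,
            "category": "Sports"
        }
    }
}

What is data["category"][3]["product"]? "Mount"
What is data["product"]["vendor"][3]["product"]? 4738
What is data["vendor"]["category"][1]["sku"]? "SKU-257"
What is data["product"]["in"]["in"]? True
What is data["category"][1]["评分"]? 2.9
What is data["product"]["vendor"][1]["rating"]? 3.3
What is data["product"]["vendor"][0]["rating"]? 2.1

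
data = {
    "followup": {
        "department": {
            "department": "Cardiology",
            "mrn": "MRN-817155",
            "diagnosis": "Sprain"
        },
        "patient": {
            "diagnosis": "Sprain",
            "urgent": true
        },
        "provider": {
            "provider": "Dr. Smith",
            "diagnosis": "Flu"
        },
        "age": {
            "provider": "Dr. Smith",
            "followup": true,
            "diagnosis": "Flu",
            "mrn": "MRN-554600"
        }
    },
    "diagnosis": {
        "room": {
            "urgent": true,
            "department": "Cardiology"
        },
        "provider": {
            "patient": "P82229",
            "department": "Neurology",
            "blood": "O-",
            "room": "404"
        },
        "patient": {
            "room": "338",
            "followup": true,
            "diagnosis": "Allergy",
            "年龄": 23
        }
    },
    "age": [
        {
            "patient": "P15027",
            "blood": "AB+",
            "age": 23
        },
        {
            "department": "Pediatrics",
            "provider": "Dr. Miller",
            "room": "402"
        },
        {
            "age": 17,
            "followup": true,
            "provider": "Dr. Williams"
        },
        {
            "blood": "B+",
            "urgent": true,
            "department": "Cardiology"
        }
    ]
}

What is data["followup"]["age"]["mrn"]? "MRN-554600"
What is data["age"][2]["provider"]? "Dr. Williams"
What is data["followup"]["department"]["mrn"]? "MRN-817155"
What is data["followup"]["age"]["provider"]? "Dr. Smith"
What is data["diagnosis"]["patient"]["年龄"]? 23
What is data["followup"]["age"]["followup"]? True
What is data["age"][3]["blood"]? "B+"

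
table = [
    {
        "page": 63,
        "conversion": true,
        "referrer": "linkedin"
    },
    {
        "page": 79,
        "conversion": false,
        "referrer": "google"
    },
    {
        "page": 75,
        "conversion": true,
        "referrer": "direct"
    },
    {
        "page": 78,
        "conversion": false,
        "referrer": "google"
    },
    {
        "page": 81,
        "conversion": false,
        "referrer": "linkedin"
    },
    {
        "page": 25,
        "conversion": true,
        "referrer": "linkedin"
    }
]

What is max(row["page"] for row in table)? 81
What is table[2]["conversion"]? True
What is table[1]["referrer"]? "google"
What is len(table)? 6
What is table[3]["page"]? 78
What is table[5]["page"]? 25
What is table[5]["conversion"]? True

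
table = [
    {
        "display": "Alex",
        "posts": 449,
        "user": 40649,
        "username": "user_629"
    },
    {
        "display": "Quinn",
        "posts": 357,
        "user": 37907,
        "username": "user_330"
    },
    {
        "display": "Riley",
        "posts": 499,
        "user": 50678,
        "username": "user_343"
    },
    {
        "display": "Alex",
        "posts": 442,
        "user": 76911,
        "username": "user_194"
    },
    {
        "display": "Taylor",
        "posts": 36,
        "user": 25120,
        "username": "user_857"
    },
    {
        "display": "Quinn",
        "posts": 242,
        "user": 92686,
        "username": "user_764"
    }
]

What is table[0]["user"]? 40649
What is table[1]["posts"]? 357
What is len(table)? 6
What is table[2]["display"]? "Riley"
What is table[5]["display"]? "Quinn"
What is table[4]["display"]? "Taylor"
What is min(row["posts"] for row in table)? 36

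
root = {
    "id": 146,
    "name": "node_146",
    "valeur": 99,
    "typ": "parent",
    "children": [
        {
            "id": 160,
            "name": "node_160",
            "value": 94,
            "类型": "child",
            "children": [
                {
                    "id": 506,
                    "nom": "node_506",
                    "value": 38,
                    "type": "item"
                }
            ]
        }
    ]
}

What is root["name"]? "node_146"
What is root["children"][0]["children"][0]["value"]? 38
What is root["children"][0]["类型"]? "child"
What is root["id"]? 146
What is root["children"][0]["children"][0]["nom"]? "node_506"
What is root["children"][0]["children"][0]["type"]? "item"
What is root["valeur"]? 99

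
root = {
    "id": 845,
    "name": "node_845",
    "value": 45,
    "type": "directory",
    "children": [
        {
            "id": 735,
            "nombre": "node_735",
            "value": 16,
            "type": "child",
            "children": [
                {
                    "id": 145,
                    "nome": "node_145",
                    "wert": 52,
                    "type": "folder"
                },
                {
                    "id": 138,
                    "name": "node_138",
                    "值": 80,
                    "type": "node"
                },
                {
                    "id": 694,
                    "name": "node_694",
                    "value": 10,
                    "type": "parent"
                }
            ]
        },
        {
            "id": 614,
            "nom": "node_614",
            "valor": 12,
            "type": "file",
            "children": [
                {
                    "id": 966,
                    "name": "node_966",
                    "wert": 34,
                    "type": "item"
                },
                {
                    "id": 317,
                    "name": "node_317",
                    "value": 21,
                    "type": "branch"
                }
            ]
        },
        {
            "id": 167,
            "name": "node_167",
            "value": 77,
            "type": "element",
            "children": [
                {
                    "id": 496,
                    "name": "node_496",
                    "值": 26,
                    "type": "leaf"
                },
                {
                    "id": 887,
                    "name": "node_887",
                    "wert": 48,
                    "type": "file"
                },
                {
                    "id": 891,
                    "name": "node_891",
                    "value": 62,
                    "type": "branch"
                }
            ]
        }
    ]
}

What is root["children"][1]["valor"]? 12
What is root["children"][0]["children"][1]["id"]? 138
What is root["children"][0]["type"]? "child"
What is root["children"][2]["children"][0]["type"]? "leaf"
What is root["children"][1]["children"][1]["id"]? 317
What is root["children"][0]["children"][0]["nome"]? "node_145"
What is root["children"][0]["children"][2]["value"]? 10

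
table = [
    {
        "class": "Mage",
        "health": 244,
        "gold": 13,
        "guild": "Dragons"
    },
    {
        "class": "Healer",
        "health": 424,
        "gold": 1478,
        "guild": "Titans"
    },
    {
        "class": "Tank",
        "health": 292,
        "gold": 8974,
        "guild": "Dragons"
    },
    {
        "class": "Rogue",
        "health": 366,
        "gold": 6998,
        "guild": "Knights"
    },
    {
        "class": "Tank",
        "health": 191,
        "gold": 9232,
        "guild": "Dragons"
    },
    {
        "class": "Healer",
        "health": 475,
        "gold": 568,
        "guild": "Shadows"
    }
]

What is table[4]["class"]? "Tank"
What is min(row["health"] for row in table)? 191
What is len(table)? 6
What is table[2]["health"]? 292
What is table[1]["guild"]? "Titans"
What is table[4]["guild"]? "Dragons"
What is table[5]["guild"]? "Shadows"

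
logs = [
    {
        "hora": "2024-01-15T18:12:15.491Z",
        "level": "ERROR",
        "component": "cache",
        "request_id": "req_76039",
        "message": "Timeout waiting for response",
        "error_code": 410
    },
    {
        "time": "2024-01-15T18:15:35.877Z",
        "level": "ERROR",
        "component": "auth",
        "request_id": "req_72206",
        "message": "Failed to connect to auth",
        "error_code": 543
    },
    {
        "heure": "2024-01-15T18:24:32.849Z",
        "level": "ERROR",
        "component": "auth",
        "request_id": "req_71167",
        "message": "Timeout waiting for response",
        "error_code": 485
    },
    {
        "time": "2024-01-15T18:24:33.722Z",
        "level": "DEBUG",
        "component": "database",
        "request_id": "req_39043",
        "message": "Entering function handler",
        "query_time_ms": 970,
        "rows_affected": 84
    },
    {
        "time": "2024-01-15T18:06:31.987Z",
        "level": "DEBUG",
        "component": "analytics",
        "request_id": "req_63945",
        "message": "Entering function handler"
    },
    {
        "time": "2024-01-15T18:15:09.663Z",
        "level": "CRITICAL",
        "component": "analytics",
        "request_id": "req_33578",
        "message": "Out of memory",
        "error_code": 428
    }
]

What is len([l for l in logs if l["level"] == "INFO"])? 0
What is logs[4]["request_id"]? "req_63945"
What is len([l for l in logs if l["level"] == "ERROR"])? 3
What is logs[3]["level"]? "DEBUG"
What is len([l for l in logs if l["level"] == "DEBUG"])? 2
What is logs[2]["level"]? "ERROR"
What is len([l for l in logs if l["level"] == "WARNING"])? 0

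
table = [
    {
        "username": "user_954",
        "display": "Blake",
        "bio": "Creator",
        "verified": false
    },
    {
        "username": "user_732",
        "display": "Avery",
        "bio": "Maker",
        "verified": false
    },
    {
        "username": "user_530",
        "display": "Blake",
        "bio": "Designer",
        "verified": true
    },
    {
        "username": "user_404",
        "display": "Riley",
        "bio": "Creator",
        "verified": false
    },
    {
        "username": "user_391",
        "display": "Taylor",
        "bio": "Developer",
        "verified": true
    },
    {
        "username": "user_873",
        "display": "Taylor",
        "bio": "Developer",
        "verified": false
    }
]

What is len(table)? 6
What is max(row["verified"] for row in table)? True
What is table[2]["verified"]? True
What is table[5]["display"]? "Taylor"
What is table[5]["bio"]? "Developer"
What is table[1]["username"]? "user_732"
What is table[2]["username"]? "user_530"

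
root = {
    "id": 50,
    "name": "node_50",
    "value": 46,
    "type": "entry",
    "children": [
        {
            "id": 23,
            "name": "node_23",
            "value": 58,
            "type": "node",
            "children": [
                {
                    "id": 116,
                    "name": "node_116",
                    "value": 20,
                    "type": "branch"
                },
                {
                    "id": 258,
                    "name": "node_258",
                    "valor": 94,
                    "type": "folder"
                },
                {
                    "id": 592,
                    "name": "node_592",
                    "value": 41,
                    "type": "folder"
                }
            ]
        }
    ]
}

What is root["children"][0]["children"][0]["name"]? "node_116"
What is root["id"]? 50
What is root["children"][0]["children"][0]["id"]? 116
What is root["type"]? "entry"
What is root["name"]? "node_50"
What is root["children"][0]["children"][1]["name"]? "node_258"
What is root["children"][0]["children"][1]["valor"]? 94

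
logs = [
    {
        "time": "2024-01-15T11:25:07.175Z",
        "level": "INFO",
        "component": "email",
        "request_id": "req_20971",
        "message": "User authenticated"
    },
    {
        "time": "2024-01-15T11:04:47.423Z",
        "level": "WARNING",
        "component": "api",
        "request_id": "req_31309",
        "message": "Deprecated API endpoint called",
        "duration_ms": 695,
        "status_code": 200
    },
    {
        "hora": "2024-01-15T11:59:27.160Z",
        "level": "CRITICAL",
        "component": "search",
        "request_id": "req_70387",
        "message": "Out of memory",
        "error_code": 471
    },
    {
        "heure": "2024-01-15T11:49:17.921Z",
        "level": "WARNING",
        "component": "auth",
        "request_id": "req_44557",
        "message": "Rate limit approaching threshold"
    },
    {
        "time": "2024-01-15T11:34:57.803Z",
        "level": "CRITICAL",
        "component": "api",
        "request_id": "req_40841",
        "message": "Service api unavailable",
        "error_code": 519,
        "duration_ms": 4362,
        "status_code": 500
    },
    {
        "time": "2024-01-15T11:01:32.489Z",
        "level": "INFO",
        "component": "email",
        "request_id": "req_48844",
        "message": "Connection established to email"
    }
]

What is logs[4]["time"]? "2024-01-15T11:34:57.803Z"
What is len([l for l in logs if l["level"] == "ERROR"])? 0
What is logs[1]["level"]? "WARNING"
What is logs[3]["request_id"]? "req_44557"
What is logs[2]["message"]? "Out of memory"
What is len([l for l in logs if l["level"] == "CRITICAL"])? 2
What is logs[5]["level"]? "INFO"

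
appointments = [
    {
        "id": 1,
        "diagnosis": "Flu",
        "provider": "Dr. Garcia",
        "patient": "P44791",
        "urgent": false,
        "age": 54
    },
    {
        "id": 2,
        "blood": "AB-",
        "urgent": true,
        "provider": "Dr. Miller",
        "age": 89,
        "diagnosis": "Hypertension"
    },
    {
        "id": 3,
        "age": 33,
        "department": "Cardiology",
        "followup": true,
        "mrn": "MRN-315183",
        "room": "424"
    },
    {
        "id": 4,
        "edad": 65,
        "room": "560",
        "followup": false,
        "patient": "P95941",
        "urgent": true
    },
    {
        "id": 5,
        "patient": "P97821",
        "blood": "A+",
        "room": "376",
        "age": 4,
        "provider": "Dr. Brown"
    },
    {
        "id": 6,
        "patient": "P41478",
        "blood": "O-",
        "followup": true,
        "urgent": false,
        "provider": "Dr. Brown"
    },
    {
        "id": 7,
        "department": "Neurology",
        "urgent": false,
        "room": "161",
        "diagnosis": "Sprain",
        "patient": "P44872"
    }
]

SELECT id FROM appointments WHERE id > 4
[5, 6, 7]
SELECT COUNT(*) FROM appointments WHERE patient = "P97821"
1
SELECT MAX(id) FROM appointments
7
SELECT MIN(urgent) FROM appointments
False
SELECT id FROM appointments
[1, 2, 3, 4, 5, 6, 7]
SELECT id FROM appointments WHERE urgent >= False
[1, 2, 4, 6, 7]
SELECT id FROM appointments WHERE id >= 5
[5, 6, 7]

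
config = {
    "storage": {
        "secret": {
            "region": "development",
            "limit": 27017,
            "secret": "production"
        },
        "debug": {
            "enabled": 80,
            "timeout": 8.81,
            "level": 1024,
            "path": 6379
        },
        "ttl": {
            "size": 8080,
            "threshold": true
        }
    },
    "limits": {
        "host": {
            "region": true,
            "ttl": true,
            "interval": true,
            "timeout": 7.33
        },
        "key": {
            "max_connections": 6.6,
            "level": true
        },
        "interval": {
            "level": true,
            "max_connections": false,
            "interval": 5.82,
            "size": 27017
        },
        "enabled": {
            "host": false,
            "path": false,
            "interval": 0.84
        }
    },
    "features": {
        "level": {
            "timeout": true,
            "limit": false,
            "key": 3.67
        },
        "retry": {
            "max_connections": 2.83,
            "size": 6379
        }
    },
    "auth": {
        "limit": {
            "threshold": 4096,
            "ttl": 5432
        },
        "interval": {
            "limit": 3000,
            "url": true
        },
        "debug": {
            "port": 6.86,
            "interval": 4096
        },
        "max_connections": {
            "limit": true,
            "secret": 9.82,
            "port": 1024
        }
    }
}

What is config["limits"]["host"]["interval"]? True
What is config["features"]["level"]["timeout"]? True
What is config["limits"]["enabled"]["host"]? False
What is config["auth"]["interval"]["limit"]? 3000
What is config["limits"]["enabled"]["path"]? False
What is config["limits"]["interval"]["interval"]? 5.82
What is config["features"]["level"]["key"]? 3.67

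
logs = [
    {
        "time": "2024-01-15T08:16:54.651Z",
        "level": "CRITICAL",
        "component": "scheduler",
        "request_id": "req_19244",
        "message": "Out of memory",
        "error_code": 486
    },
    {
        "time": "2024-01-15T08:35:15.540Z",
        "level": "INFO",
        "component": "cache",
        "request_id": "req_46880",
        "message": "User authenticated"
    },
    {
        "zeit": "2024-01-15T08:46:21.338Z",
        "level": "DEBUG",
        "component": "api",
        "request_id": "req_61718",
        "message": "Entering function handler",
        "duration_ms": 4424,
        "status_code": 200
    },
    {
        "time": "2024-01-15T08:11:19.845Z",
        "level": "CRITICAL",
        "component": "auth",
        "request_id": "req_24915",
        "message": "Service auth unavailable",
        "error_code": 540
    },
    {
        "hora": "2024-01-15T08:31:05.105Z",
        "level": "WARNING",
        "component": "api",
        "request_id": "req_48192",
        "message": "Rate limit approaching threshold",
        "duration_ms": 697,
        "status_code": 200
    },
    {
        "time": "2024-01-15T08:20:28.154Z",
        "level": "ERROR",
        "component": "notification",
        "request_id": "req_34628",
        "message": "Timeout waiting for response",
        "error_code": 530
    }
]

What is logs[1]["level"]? "INFO"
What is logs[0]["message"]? "Out of memory"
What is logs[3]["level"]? "CRITICAL"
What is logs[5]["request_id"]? "req_34628"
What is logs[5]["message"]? "Timeout waiting for response"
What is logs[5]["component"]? "notification"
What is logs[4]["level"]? "WARNING"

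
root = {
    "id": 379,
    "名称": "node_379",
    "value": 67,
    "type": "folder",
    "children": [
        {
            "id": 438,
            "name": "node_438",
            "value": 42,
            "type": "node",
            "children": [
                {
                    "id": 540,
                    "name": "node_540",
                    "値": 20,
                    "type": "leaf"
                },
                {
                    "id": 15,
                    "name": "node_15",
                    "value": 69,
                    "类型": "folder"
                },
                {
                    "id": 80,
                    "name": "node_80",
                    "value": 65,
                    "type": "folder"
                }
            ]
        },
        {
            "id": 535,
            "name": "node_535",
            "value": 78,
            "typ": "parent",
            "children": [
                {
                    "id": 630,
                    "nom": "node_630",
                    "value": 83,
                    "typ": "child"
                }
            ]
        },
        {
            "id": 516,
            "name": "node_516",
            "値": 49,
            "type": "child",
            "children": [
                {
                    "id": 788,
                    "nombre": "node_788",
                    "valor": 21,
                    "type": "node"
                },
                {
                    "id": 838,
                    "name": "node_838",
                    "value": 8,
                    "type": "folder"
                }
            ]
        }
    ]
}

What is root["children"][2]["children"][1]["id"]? 838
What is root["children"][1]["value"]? 78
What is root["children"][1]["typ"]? "parent"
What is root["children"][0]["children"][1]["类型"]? "folder"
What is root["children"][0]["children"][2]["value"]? 65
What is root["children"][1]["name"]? "node_535"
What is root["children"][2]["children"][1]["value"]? 8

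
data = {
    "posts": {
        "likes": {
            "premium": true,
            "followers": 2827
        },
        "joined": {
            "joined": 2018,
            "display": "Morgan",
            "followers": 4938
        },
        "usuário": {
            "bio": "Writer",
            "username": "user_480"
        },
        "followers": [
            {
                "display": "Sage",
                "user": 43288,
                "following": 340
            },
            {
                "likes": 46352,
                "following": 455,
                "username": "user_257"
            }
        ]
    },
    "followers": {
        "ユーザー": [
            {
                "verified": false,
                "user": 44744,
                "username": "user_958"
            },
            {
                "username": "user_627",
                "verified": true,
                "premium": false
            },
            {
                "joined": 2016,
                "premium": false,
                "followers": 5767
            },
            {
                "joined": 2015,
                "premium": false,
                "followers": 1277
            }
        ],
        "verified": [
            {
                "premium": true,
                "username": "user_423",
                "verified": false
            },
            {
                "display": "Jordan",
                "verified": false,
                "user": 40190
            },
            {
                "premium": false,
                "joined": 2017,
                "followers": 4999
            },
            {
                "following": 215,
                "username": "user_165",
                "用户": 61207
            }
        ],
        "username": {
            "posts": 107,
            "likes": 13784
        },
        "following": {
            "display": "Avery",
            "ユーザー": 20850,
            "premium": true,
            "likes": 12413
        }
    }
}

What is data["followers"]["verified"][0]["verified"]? False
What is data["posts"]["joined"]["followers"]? 4938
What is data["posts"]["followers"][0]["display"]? "Sage"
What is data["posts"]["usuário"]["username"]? "user_480"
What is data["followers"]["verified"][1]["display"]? "Jordan"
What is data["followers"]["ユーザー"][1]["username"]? "user_627"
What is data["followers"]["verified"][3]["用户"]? 61207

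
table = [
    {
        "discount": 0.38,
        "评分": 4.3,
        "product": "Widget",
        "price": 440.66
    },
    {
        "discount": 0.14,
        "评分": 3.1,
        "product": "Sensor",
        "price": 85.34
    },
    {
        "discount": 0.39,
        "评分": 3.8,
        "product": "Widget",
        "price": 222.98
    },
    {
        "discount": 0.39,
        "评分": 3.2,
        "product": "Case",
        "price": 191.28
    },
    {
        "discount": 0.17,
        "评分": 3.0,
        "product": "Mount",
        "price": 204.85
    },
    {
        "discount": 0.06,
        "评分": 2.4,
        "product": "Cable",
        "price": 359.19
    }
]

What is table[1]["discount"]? 0.14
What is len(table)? 6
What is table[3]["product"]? "Case"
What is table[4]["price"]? 204.85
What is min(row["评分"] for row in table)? 2.4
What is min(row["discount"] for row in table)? 0.06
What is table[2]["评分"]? 3.8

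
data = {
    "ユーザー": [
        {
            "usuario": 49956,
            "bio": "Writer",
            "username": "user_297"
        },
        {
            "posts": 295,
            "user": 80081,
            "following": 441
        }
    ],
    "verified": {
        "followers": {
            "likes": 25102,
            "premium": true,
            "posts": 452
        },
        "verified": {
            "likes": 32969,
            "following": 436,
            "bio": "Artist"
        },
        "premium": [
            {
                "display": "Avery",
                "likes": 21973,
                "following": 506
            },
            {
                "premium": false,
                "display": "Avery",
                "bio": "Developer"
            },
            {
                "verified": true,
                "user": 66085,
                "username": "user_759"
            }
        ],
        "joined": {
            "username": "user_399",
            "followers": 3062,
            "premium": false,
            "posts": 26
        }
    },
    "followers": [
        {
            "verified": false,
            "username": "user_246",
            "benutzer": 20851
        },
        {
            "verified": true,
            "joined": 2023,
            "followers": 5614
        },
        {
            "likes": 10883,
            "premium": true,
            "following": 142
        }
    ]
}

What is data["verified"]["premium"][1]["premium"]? False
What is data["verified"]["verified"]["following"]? 436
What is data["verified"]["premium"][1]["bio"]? "Developer"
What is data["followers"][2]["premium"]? True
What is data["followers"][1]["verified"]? True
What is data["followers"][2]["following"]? 142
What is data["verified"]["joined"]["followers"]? 3062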